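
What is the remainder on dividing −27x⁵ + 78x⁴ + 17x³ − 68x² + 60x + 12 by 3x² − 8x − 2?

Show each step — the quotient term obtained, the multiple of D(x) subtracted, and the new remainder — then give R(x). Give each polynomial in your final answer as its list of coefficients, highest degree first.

Step 1: lead(−27x⁵ + 78x⁴ + 17x³ − 68x² + 60x + 12) ÷ lead(D) = −27x⁵ ÷ 3x² = −9x³. Subtract (−9x³)·D = −27x⁵ + 72x⁴ + 18x³. Remainder: 6x⁴ − x³ − 68x² + 60x + 12.
Step 2: lead(6x⁴ − x³ − 68x² + 60x + 12) ÷ lead(D) = 6x⁴ ÷ 3x² = 2x². Subtract (2x²)·D = 6x⁴ − 16x³ − 4x². Remainder: 15x³ − 64x² + 60x + 12.
Step 3: lead(15x³ − 64x² + 60x + 12) ÷ lead(D) = 15x³ ÷ 3x² = 5x. Subtract (5x)·D = 15x³ − 40x² − 10x. Remainder: −24x² + 70x + 12.
Step 4: lead(−24x² + 70x + 12) ÷ lead(D) = −24x² ÷ 3x² = −8. Subtract (−8)·D = −24x² + 64x + 16. Remainder: 6x − 4.

R = [6, -4]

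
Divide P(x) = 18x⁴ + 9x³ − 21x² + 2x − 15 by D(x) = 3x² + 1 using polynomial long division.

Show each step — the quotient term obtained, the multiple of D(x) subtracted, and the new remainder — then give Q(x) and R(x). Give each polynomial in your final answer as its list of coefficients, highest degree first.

Q = [6, 3, -9]; R = [-1, -6]

Step 1: lead(18x⁴ + 9x³ − 21x² + 2x − 15) ÷ lead(D) = 18x⁴ ÷ 3x² = 6x². Subtract (6x²)·D = 18x⁴ + 6x². Remainder: 9x³ − 27x² + 2x − 15.
Step 2: lead(9x³ − 27x² + 2x − 15) ÷ lead(D) = 9x³ ÷ 3x² = 3x. Subtract (3x)·D = 9x³ + 3x. Remainder: −27x² − x − 15.
Step 3: lead(−27x² − x − 15) ÷ lead(D) = −27x² ÷ 3x² = −9. Subtract (−9)·D = −27x² − 9. Remainder: −x − 6.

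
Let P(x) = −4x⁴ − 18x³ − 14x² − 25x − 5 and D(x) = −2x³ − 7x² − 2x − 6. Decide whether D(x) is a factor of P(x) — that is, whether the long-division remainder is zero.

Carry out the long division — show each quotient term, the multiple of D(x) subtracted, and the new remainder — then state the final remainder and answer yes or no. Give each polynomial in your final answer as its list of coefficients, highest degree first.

R = [4, -9, 7], so D(x) is not a factor of P(x). no

Step 1: lead(−4x⁴ − 18x³ − 14x² − 25x − 5) ÷ lead(D) = −4x⁴ ÷ −2x³ = 2x. Subtract (2x)·D = −4x⁴ − 14x³ − 4x² − 12x. Remainder: −4x³ − 10x² − 13x − 5.
Step 2: lead(−4x³ − 10x² − 13x − 5) ÷ lead(D) = −4x³ ÷ −2x³ = 2. Subtract (2)·D = −4x³ − 14x² − 4x − 12. Remainder: 4x² − 9x + 7.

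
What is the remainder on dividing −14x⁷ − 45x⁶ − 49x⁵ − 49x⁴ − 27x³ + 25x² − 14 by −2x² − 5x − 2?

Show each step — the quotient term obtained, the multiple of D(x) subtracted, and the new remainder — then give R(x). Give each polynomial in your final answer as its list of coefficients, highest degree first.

Step 1: lead(−14x⁷ − 45x⁶ − 49x⁵ − 49x⁴ − 27x³ + 25x² − 14) ÷ lead(D) = −14x⁷ ÷ −2x² = 7x⁵. Subtract (7x⁵)·D = −14x⁷ − 35x⁶ − 14x⁵. Remainder: −10x⁶ − 35x⁵ − 49x⁴ − 27x³ + 25x² − 14.
Step 2: lead(−10x⁶ − 35x⁵ − 49x⁴ − 27x³ + 25x² − 14) ÷ lead(D) = −10x⁶ ÷ −2x² = 5x⁴. Subtract (5x⁴)·D = −10x⁶ − 25x⁵ − 10x⁴. Remainder: −10x⁵ − 39x⁴ − 27x³ + 25x² − 14.
Step 3: lead(−10x⁵ − 39x⁴ − 27x³ + 25x² − 14) ÷ lead(D) = −10x⁵ ÷ −2x² = 5x³. Subtract (5x³)·D = −10x⁵ − 25x⁴ − 10x³. Remainder: −14x⁴ − 17x³ + 25x² − 14.
Step 4: lead(−14x⁴ − 17x³ + 25x² − 14) ÷ lead(D) = −14x⁴ ÷ −2x² = 7x². Subtract (7x²)·D = −14x⁴ − 35x³ − 14x². Remainder: 18x³ + 39x² − 14.
Step 5: lead(18x³ + 39x² − 14) ÷ lead(D) = 18x³ ÷ −2x² = −9x. Subtract (−9x)·D = 18x³ + 45x² + 18x. Remainder: −6x² − 18x − 14.
Step 6: lead(−6x² − 18x − 14) ÷ lead(D) = −6x² ÷ −2x² = 3. Subtract (3)·D = −6x² − 15x − 6. Remainder: −3x − 8.

R = [-3, -8]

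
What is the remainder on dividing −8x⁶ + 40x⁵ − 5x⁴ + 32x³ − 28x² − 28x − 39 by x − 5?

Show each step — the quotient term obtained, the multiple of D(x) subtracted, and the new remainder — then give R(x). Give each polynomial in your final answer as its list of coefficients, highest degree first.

R = [-4]

Step 1: lead(−8x⁶ + 40x⁵ − 5x⁴ + 32x³ − 28x² − 28x − 39) ÷ lead(D) = −8x⁶ ÷ x = −8x⁵. Subtract (−8x⁵)·D = −8x⁶ + 40x⁵. Remainder: −5x⁴ + 32x³ − 28x² − 28x − 39.
Step 2: lead(−5x⁴ + 32x³ − 28x² − 28x − 39) ÷ lead(D) = −5x⁴ ÷ x = −5x³. Subtract (−5x³)·D = −5x⁴ + 25x³. Remainder: 7x³ − 28x² − 28x − 39.
Step 3: lead(7x³ − 28x² − 28x − 39) ÷ lead(D) = 7x³ ÷ x = 7x². Subtract (7x²)·D = 7x³ − 35x². Remainder: 7x² − 28x − 39.
Step 4: lead(7x² − 28x − 39) ÷ lead(D) = 7x² ÷ x = 7x. Subtract (7x)·D = 7x² − 35x. Remainder: 7x − 39.
Step 5: lead(7x − 39) ÷ lead(D) = 7x ÷ x = 7. Subtract (7)·D = 7x − 35. Remainder: −4.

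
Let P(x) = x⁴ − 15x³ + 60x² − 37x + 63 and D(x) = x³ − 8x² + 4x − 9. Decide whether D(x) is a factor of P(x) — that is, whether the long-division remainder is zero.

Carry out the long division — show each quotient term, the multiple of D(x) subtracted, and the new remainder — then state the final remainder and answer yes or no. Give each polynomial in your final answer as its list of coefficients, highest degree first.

R = [0], so D(x) is a factor of P(x). yes

Step 1: lead(x⁴ − 15x³ + 60x² − 37x + 63) ÷ lead(D) = x⁴ ÷ x³ = x. Subtract (x)·D = x⁴ − 8x³ + 4x² − 9x. Remainder: −7x³ + 56x² − 28x + 63.
Step 2: lead(−7x³ + 56x² − 28x + 63) ÷ lead(D) = −7x³ ÷ x³ = −7. Subtract (−7)·D = −7x³ + 56x² − 28x + 63. Remainder: 0.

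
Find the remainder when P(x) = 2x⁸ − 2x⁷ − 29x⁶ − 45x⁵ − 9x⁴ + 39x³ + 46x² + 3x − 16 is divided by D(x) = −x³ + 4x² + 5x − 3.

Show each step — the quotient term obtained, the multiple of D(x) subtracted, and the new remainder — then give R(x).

R(x) = −x² − 4x − 1

Step 1: lead(2x⁸ − 2x⁷ − 29x⁶ − 45x⁵ − 9x⁴ + 39x³ + 46x² + 3x − 16) ÷ lead(D) = 2x⁸ ÷ −x³ = −2x⁵. Subtract (−2x⁵)·D = 2x⁸ − 8x⁷ − 10x⁶ + 6x⁵. Remainder: 6x⁷ − 19x⁶ − 51x⁵ − 9x⁴ + 39x³ + 46x² + 3x − 16.
Step 2: lead(6x⁷ − 19x⁶ − 51x⁵ − 9x⁴ + 39x³ + 46x² + 3x − 16) ÷ lead(D) = 6x⁷ ÷ −x³ = −6x⁴. Subtract (−6x⁴)·D = 6x⁷ − 24x⁶ − 30x⁵ + 18x⁴. Remainder: 5x⁶ − 21x⁵ − 27x⁴ + 39x³ + 46x² + 3x − 16.
Step 3: lead(5x⁶ − 21x⁵ − 27x⁴ + 39x³ + 46x² + 3x − 16) ÷ lead(D) = 5x⁶ ÷ −x³ = −5x³. Subtract (−5x³)·D = 5x⁶ − 20x⁵ − 25x⁴ + 15x³. Remainder: −x⁵ − 2x⁴ + 24x³ + 46x² + 3x − 16.
Step 4: lead(−x⁵ − 2x⁴ + 24x³ + 46x² + 3x − 16) ÷ lead(D) = −x⁵ ÷ −x³ = x². Subtract (x²)·D = −x⁵ + 4x⁴ + 5x³ − 3x². Remainder: −6x⁴ + 19x³ + 49x² + 3x − 16.
Step 5: lead(−6x⁴ + 19x³ + 49x² + 3x − 16) ÷ lead(D) = −6x⁴ ÷ −x³ = 6x. Subtract (6x)·D = −6x⁴ + 24x³ + 30x² − 18x. Remainder: −5x³ + 19x² + 21x − 16.
Step 6: lead(−5x³ + 19x² + 21x − 16) ÷ lead(D) = −5x³ ÷ −x³ = 5. Subtract (5)·D = −5x³ + 20x² + 25x − 15. Remainder: −x² − 4x − 1.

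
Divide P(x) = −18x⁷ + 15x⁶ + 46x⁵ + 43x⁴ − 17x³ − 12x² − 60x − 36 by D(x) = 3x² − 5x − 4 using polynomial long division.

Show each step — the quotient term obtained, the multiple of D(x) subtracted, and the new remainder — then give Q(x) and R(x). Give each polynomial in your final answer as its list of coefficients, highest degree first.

Step 1: lead(−18x⁷ + 15x⁶ + 46x⁵ + 43x⁴ − 17x³ − 12x² − 60x − 36) ÷ lead(D) = −18x⁷ ÷ 3x² = −6x⁵. Subtract (−6x⁵)·D = −18x⁷ + 30x⁶ + 24x⁵. Remainder: −15x⁶ + 22x⁵ + 43x⁴ − 17x³ − 12x² − 60x − 36.
Step 2: lead(−15x⁶ + 22x⁵ + 43x⁴ − 17x³ − 12x² − 60x − 36) ÷ lead(D) = −15x⁶ ÷ 3x² = −5x⁴. Subtract (−5x⁴)·D = −15x⁶ + 25x⁵ + 20x⁴. Remainder: −3x⁵ + 23x⁴ − 17x³ − 12x² − 60x − 36.
Step 3: lead(−3x⁵ + 23x⁴ − 17x³ − 12x² − 60x − 36) ÷ lead(D) = −3x⁵ ÷ 3x² = −x³. Subtract (−x³)·D = −3x⁵ + 5x⁴ + 4x³. Remainder: 18x⁴ − 21x³ − 12x² − 60x − 36.
Step 4: lead(18x⁴ − 21x³ − 12x² − 60x − 36) ÷ lead(D) = 18x⁴ ÷ 3x² = 6x². Subtract (6x²)·D = 18x⁴ − 30x³ − 24x². Remainder: 9x³ + 12x² − 60x − 36.
Step 5: lead(9x³ + 12x² − 60x − 36) ÷ lead(D) = 9x³ ÷ 3x² = 3x. Subtract (3x)·D = 9x³ − 15x² − 12x. Remainder: 27x² − 48x − 36.
Step 6: lead(27x² − 48x − 36) ÷ lead(D) = 27x² ÷ 3x² = 9. Subtract (9)·D = 27x² − 45x − 36. Remainder: −3x.

Q = [-6, -5, -1, 6, 3, 9]; R = [-3, 0]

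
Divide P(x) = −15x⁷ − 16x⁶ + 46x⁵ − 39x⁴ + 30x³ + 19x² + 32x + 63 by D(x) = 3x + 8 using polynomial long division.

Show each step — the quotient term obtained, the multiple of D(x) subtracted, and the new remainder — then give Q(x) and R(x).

Step 1: lead(−15x⁷ − 16x⁶ + 46x⁵ − 39x⁴ + 30x³ + 19x² + 32x + 63) ÷ lead(D) = −15x⁷ ÷ 3x = −5x⁶. Subtract (−5x⁶)·D = −15x⁷ − 40x⁶. Remainder: 24x⁶ + 46x⁵ − 39x⁴ + 30x³ + 19x² + 32x + 63.
Step 2: lead(24x⁶ + 46x⁵ − 39x⁴ + 30x³ + 19x² + 32x + 63) ÷ lead(D) = 24x⁶ ÷ 3x = 8x⁵. Subtract (8x⁵)·D = 24x⁶ + 64x⁵. Remainder: −18x⁵ − 39x⁴ + 30x³ + 19x² + 32x + 63.
Step 3: lead(−18x⁵ − 39x⁴ + 30x³ + 19x² + 32x + 63) ÷ lead(D) = −18x⁵ ÷ 3x = −6x⁴. Subtract (−6x⁴)·D = −18x⁵ − 48x⁴. Remainder: 9x⁴ + 30x³ + 19x² + 32x + 63.
Step 4: lead(9x⁴ + 30x³ + 19x² + 32x + 63) ÷ lead(D) = 9x⁴ ÷ 3x = 3x³. Subtract (3x³)·D = 9x⁴ + 24x³. Remainder: 6x³ + 19x² + 32x + 63.
Step 5: lead(6x³ + 19x² + 32x + 63) ÷ lead(D) = 6x³ ÷ 3x = 2x². Subtract (2x²)·D = 6x³ + 16x². Remainder: 3x² + 32x + 63.
Step 6: lead(3x² + 32x + 63) ÷ lead(D) = 3x² ÷ 3x = x. Subtract (x)·D = 3x² + 8x. Remainder: 24x + 63.
Step 7: lead(24x + 63) ÷ lead(D) = 24x ÷ 3x = 8. Subtract (8)·D = 24x + 64. Remainder: −1.

Q(x) = −5x⁶ + 8x⁵ − 6x⁴ + 3x³ + 2x² + x + 8; R(x) = −1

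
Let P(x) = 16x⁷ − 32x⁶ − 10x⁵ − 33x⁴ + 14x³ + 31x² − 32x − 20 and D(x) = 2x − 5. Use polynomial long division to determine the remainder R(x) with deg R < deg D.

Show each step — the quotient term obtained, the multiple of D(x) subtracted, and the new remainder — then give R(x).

R(x) = 0

Step 1: lead(16x⁷ − 32x⁶ − 10x⁵ − 33x⁴ + 14x³ + 31x² − 32x − 20) ÷ lead(D) = 16x⁷ ÷ 2x = 8x⁶. Subtract (8x⁶)·D = 16x⁷ − 40x⁶. Remainder: 8x⁶ − 10x⁵ − 33x⁴ + 14x³ + 31x² − 32x − 20.
Step 2: lead(8x⁶ − 10x⁵ − 33x⁴ + 14x³ + 31x² − 32x − 20) ÷ lead(D) = 8x⁶ ÷ 2x = 4x⁵. Subtract (4x⁵)·D = 8x⁶ − 20x⁵. Remainder: 10x⁵ − 33x⁴ + 14x³ + 31x² − 32x − 20.
Step 3: lead(10x⁵ − 33x⁴ + 14x³ + 31x² − 32x − 20) ÷ lead(D) = 10x⁵ ÷ 2x = 5x⁴. Subtract (5x⁴)·D = 10x⁵ − 25x⁴. Remainder: −8x⁴ + 14x³ + 31x² − 32x − 20.
Step 4: lead(−8x⁴ + 14x³ + 31x² − 32x − 20) ÷ lead(D) = −8x⁴ ÷ 2x = −4x³. Subtract (−4x³)·D = −8x⁴ + 20x³. Remainder: −6x³ + 31x² − 32x − 20.
Step 5: lead(−6x³ + 31x² − 32x − 20) ÷ lead(D) = −6x³ ÷ 2x = −3x². Subtract (−3x²)·D = −6x³ + 15x². Remainder: 16x² − 32x − 20.
Step 6: lead(16x² − 32x − 20) ÷ lead(D) = 16x² ÷ 2x = 8x. Subtract (8x)·D = 16x² − 40x. Remainder: 8x − 20.
Step 7: lead(8x − 20) ÷ lead(D) = 8x ÷ 2x = 4. Subtract (4)·D = 8x − 20. Remainder: 0.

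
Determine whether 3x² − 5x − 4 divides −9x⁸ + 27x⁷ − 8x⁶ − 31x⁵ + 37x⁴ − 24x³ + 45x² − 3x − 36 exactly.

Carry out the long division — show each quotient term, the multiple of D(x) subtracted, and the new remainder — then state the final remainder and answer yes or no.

R(x) = −8, so D(x) is not a factor of P(x). no

Step 1: lead(−9x⁸ + 27x⁷ − 8x⁶ − 31x⁵ + 37x⁴ − 24x³ + 45x² − 3x − 36) ÷ lead(D) = −9x⁸ ÷ 3x² = −3x⁶. Subtract (−3x⁶)·D = −9x⁸ + 15x⁷ + 12x⁶. Remainder: 12x⁷ − 20x⁶ − 31x⁵ + 37x⁴ − 24x³ + 45x² − 3x − 36.
Step 2: lead(12x⁷ − 20x⁶ − 31x⁵ + 37x⁴ − 24x³ + 45x² − 3x − 36) ÷ lead(D) = 12x⁷ ÷ 3x² = 4x⁵. Subtract (4x⁵)·D = 12x⁷ − 20x⁶ − 16x⁵. Remainder: −15x⁵ + 37x⁴ − 24x³ + 45x² − 3x − 36.
Step 3: lead(−15x⁵ + 37x⁴ − 24x³ + 45x² − 3x − 36) ÷ lead(D) = −15x⁵ ÷ 3x² = −5x³. Subtract (−5x³)·D = −15x⁵ + 25x⁴ + 20x³. Remainder: 12x⁴ − 44x³ + 45x² − 3x − 36.
Step 4: lead(12x⁴ − 44x³ + 45x² − 3x − 36) ÷ lead(D) = 12x⁴ ÷ 3x² = 4x². Subtract (4x²)·D = 12x⁴ − 20x³ − 16x². Remainder: −24x³ + 61x² − 3x − 36.
Step 5: lead(−24x³ + 61x² − 3x − 36) ÷ lead(D) = −24x³ ÷ 3x² = −8x. Subtract (−8x)·D = −24x³ + 40x² + 32x. Remainder: 21x² − 35x − 36.
Step 6: lead(21x² − 35x − 36) ÷ lead(D) = 21x² ÷ 3x² = 7. Subtract (7)·D = 21x² − 35x − 28. Remainder: −8.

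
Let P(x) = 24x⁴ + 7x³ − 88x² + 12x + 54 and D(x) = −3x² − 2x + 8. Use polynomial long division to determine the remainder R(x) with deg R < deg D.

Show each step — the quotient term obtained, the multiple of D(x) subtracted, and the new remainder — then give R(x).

Step 1: lead(24x⁴ + 7x³ − 88x² + 12x + 54) ÷ lead(D) = 24x⁴ ÷ −3x² = −8x². Subtract (−8x²)·D = 24x⁴ + 16x³ − 64x². Remainder: −9x³ − 24x² + 12x + 54.
Step 2: lead(−9x³ − 24x² + 12x + 54) ÷ lead(D) = −9x³ ÷ −3x² = 3x. Subtract (3x)·D = −9x³ − 6x² + 24x. Remainder: −18x² − 12x + 54.
Step 3: lead(−18x² − 12x + 54) ÷ lead(D) = −18x² ÷ −3x² = 6. Subtract (6)·D = −18x² − 12x + 48. Remainder: 6.

R(x) = 6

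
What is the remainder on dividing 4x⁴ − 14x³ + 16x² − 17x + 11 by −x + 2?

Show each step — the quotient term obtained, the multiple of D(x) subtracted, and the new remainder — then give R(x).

R(x) = −7

Step 1: lead(4x⁴ − 14x³ + 16x² − 17x + 11) ÷ lead(D) = 4x⁴ ÷ −x = −4x³. Subtract (−4x³)·D = 4x⁴ − 8x³. Remainder: −6x³ + 16x² − 17x + 11.
Step 2: lead(−6x³ + 16x² − 17x + 11) ÷ lead(D) = −6x³ ÷ −x = 6x². Subtract (6x²)·D = −6x³ + 12x². Remainder: 4x² − 17x + 11.
Step 3: lead(4x² − 17x + 11) ÷ lead(D) = 4x² ÷ −x = −4x. Subtract (−4x)·D = 4x² − 8x. Remainder: −9x + 11.
Step 4: lead(−9x + 11) ÷ lead(D) = −9x ÷ −x = 9. Subtract (9)·D = −9x + 18. Remainder: −7.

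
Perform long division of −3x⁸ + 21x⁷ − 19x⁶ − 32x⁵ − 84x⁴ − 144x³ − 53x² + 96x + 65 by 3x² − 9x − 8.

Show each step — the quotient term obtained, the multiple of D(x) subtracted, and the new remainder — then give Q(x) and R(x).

Step 1: lead(−3x⁸ + 21x⁷ − 19x⁶ − 32x⁵ − 84x⁴ − 144x³ − 53x² + 96x + 65) ÷ lead(D) = −3x⁸ ÷ 3x² = −x⁶. Subtract (−x⁶)·D = −3x⁸ + 9x⁷ + 8x⁶. Remainder: 12x⁷ − 27x⁶ − 32x⁵ − 84x⁴ − 144x³ − 53x² + 96x + 65.
Step 2: lead(12x⁷ − 27x⁶ − 32x⁵ − 84x⁴ − 144x³ − 53x² + 96x + 65) ÷ lead(D) = 12x⁷ ÷ 3x² = 4x⁵. Subtract (4x⁵)·D = 12x⁷ − 36x⁶ − 32x⁵. Remainder: 9x⁶ − 84x⁴ − 144x³ − 53x² + 96x + 65.
Step 3: lead(9x⁶ − 84x⁴ − 144x³ − 53x² + 96x + 65) ÷ lead(D) = 9x⁶ ÷ 3x² = 3x⁴. Subtract (3x⁴)·D = 9x⁶ − 27x⁵ − 24x⁴. Remainder: 27x⁵ − 60x⁴ − 144x³ − 53x² + 96x + 65.
Step 4: lead(27x⁵ − 60x⁴ − 144x³ − 53x² + 96x + 65) ÷ lead(D) = 27x⁵ ÷ 3x² = 9x³. Subtract (9x³)·D = 27x⁵ − 81x⁴ − 72x³. Remainder: 21x⁴ − 72x³ − 53x² + 96x + 65.
Step 5: lead(21x⁴ − 72x³ − 53x² + 96x + 65) ÷ lead(D) = 21x⁴ ÷ 3x² = 7x². Subtract (7x²)·D = 21x⁴ − 63x³ − 56x². Remainder: −9x³ + 3x² + 96x + 65.
Step 6: lead(−9x³ + 3x² + 96x + 65) ÷ lead(D) = −9x³ ÷ 3x² = −3x. Subtract (−3x)·D = −9x³ + 27x² + 24x. Remainder: −24x² + 72x + 65.
Step 7: lead(−24x² + 72x + 65) ÷ lead(D) = −24x² ÷ 3x² = −8. Subtract (−8)·D = −24x² + 72x + 64. Remainder: 1.

Q(x) = −x⁶ + 4x⁵ + 3x⁴ + 9x³ + 7x² − 3x − 8; R(x) = 1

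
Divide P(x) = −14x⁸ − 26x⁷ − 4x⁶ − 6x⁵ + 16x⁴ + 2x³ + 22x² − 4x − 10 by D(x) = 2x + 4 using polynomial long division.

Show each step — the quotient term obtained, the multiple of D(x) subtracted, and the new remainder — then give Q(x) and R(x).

Step 1: lead(−14x⁸ − 26x⁷ − 4x⁶ − 6x⁵ + 16x⁴ + 2x³ + 22x² − 4x − 10) ÷ lead(D) = −14x⁸ ÷ 2x = −7x⁷. Subtract (−7x⁷)·D = −14x⁸ − 28x⁷. Remainder: 2x⁷ − 4x⁶ − 6x⁵ + 16x⁴ + 2x³ + 22x² − 4x − 10.
Step 2: lead(2x⁷ − 4x⁶ − 6x⁵ + 16x⁴ + 2x³ + 22x² − 4x − 10) ÷ lead(D) = 2x⁷ ÷ 2x = x⁶. Subtract (x⁶)·D = 2x⁷ + 4x⁶. Remainder: −8x⁶ − 6x⁵ + 16x⁴ + 2x³ + 22x² − 4x − 10.
Step 3: lead(−8x⁶ − 6x⁵ + 16x⁴ + 2x³ + 22x² − 4x − 10) ÷ lead(D) = −8x⁶ ÷ 2x = −4x⁵. Subtract (−4x⁵)·D = −8x⁶ − 16x⁵. Remainder: 10x⁵ + 16x⁴ + 2x³ + 22x² − 4x − 10.
Step 4: lead(10x⁵ + 16x⁴ + 2x³ + 22x² − 4x − 10) ÷ lead(D) = 10x⁵ ÷ 2x = 5x⁴. Subtract (5x⁴)·D = 10x⁵ + 20x⁴. Remainder: −4x⁴ + 2x³ + 22x² − 4x − 10.
Step 5: lead(−4x⁴ + 2x³ + 22x² − 4x − 10) ÷ lead(D) = −4x⁴ ÷ 2x = −2x³. Subtract (−2x³)·D = −4x⁴ − 8x³. Remainder: 10x³ + 22x² − 4x − 10.
Step 6: lead(10x³ + 22x² − 4x − 10) ÷ lead(D) = 10x³ ÷ 2x = 5x². Subtract (5x²)·D = 10x³ + 20x². Remainder: 2x² − 4x − 10.
Step 7: lead(2x² − 4x − 10) ÷ lead(D) = 2x² ÷ 2x = x. Subtract (x)·D = 2x² + 4x. Remainder: −8x − 10.
Step 8: lead(−8x − 10) ÷ lead(D) = −8x ÷ 2x = −4. Subtract (−4)·D = −8x − 16. Remainder: 6.

Q(x) = −7x⁷ + x⁶ − 4x⁵ + 5x⁴ − 2x³ + 5x² + x − 4; R(x) = 6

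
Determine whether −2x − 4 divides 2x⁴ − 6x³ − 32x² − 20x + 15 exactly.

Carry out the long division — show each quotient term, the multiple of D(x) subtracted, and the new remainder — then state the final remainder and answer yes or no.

Step 1: lead(2x⁴ − 6x³ − 32x² − 20x + 15) ÷ lead(D) = 2x⁴ ÷ −2x = −x³. Subtract (−x³)·D = 2x⁴ + 4x³. Remainder: −10x³ − 32x² − 20x + 15.
Step 2: lead(−10x³ − 32x² − 20x + 15) ÷ lead(D) = −10x³ ÷ −2x = 5x². Subtract (5x²)·D = −10x³ − 20x². Remainder: −12x² − 20x + 15.
Step 3: lead(−12x² − 20x + 15) ÷ lead(D) = −12x² ÷ −2x = 6x. Subtract (6x)·D = −12x² − 24x. Remainder: 4x + 15.
Step 4: lead(4x + 15) ÷ lead(D) = 4x ÷ −2x = −2. Subtract (−2)·D = 4x + 8. Remainder: 7.

R(x) = 7, so D(x) is not a factor of P(x). no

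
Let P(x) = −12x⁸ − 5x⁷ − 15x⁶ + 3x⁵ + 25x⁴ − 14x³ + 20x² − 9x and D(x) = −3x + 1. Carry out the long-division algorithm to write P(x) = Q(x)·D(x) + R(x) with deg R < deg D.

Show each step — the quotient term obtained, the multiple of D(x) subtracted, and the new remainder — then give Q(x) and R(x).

Step 1: lead(−12x⁸ − 5x⁷ − 15x⁶ + 3x⁵ + 25x⁴ − 14x³ + 20x² − 9x) ÷ lead(D) = −12x⁸ ÷ −3x = 4x⁷. Subtract (4x⁷)·D = −12x⁸ + 4x⁷. Remainder: −9x⁷ − 15x⁶ + 3x⁵ + 25x⁴ − 14x³ + 20x² − 9x.
Step 2: lead(−9x⁷ − 15x⁶ + 3x⁵ + 25x⁴ − 14x³ + 20x² − 9x) ÷ lead(D) = −9x⁷ ÷ −3x = 3x⁶. Subtract (3x⁶)·D = −9x⁷ + 3x⁶. Remainder: −18x⁶ + 3x⁵ + 25x⁴ − 14x³ + 20x² − 9x.
Step 3: lead(−18x⁶ + 3x⁵ + 25x⁴ − 14x³ + 20x² − 9x) ÷ lead(D) = −18x⁶ ÷ −3x = 6x⁵. Subtract (6x⁵)·D = −18x⁶ + 6x⁵. Remainder: −3x⁵ + 25x⁴ − 14x³ + 20x² − 9x.
Step 4: lead(−3x⁵ + 25x⁴ − 14x³ + 20x² − 9x) ÷ lead(D) = −3x⁵ ÷ −3x = x⁴. Subtract (x⁴)·D = −3x⁵ + x⁴. Remainder: 24x⁴ − 14x³ + 20x² − 9x.
Step 5: lead(24x⁴ − 14x³ + 20x² − 9x) ÷ lead(D) = 24x⁴ ÷ −3x = −8x³. Subtract (−8x³)·D = 24x⁴ − 8x³. Remainder: −6x³ + 20x² − 9x.
Step 6: lead(−6x³ + 20x² − 9x) ÷ lead(D) = −6x³ ÷ −3x = 2x². Subtract (2x²)·D = −6x³ + 2x². Remainder: 18x² − 9x.
Step 7: lead(18x² − 9x) ÷ lead(D) = 18x² ÷ −3x = −6x. Subtract (−6x)·D = 18x² − 6x. Remainder: −3x.
Step 8: lead(−3x) ÷ lead(D) = −3x ÷ −3x = 1. Subtract (1)·D = −3x + 1. Remainder: −1.

Q(x) = 4x⁷ + 3x⁶ + 6x⁵ + x⁴ − 8x³ + 2x² − 6x + 1; R(x) = −1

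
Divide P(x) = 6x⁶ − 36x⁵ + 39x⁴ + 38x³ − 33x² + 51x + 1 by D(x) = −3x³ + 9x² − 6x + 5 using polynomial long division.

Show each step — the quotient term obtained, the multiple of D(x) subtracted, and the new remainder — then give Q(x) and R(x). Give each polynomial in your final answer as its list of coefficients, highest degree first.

Step 1: lead(6x⁶ − 36x⁵ + 39x⁴ + 38x³ − 33x² + 51x + 1) ÷ lead(D) = 6x⁶ ÷ −3x³ = −2x³. Subtract (−2x³)·D = 6x⁶ − 18x⁵ + 12x⁴ − 10x³. Remainder: −18x⁵ + 27x⁴ + 48x³ − 33x² + 51x + 1.
Step 2: lead(−18x⁵ + 27x⁴ + 48x³ − 33x² + 51x + 1) ÷ lead(D) = −18x⁵ ÷ −3x³ = 6x². Subtract (6x²)·D = −18x⁵ + 54x⁴ − 36x³ + 30x². Remainder: −27x⁴ + 84x³ − 63x² + 51x + 1.
Step 3: lead(−27x⁴ + 84x³ − 63x² + 51x + 1) ÷ lead(D) = −27x⁴ ÷ −3x³ = 9x. Subtract (9x)·D = −27x⁴ + 81x³ − 54x² + 45x. Remainder: 3x³ − 9x² + 6x + 1.
Step 4: lead(3x³ − 9x² + 6x + 1) ÷ lead(D) = 3x³ ÷ −3x³ = −1. Subtract (−1)·D = 3x³ − 9x² + 6x − 5. Remainder: 6.

Q = [-2, 6, 9, -1]; R = [6]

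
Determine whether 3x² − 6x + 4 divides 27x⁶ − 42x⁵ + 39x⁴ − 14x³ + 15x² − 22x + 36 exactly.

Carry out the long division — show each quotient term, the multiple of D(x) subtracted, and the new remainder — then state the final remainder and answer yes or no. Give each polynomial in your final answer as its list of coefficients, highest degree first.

Step 1: lead(27x⁶ − 42x⁵ + 39x⁴ − 14x³ + 15x² − 22x + 36) ÷ lead(D) = 27x⁶ ÷ 3x² = 9x⁴. Subtract (9x⁴)·D = 27x⁶ − 54x⁵ + 36x⁴. Remainder: 12x⁵ + 3x⁴ − 14x³ + 15x² − 22x + 36.
Step 2: lead(12x⁵ + 3x⁴ − 14x³ + 15x² − 22x + 36) ÷ lead(D) = 12x⁵ ÷ 3x² = 4x³. Subtract (4x³)·D = 12x⁵ − 24x⁴ + 16x³. Remainder: 27x⁴ − 30x³ + 15x² − 22x + 36.
Step 3: lead(27x⁴ − 30x³ + 15x² − 22x + 36) ÷ lead(D) = 27x⁴ ÷ 3x² = 9x². Subtract (9x²)·D = 27x⁴ − 54x³ + 36x². Remainder: 24x³ − 21x² − 22x + 36.
Step 4: lead(24x³ − 21x² − 22x + 36) ÷ lead(D) = 24x³ ÷ 3x² = 8x. Subtract (8x)·D = 24x³ − 48x² + 32x. Remainder: 27x² − 54x + 36.
Step 5: lead(27x² − 54x + 36) ÷ lead(D) = 27x² ÷ 3x² = 9. Subtract (9)·D = 27x² − 54x + 36. Remainder: 0.

R = [0], so D(x) is a factor of P(x). yes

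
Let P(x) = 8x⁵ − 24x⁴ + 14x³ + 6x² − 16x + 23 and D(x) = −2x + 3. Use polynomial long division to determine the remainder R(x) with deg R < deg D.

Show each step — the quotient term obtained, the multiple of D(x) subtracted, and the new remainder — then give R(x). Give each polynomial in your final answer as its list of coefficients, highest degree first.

R = [-1]

Step 1: lead(8x⁵ − 24x⁴ + 14x³ + 6x² − 16x + 23) ÷ lead(D) = 8x⁵ ÷ −2x = −4x⁴. Subtract (−4x⁴)·D = 8x⁵ − 12x⁴. Remainder: −12x⁴ + 14x³ + 6x² − 16x + 23.
Step 2: lead(−12x⁴ + 14x³ + 6x² − 16x + 23) ÷ lead(D) = −12x⁴ ÷ −2x = 6x³. Subtract (6x³)·D = −12x⁴ + 18x³. Remainder: −4x³ + 6x² − 16x + 23.
Step 3: lead(−4x³ + 6x² − 16x + 23) ÷ lead(D) = −4x³ ÷ −2x = 2x². Subtract (2x²)·D = −4x³ + 6x². Remainder: −16x + 23.
Step 4: lead(−16x + 23) ÷ lead(D) = −16x ÷ −2x = 8. Subtract (8)·D = −16x + 24. Remainder: −1.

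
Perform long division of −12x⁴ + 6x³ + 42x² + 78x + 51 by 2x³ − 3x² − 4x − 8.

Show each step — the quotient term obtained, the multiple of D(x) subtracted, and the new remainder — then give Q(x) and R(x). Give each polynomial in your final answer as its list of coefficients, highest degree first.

Step 1: lead(−12x⁴ + 6x³ + 42x² + 78x + 51) ÷ lead(D) = −12x⁴ ÷ 2x³ = −6x. Subtract (−6x)·D = −12x⁴ + 18x³ + 24x² + 48x. Remainder: −12x³ + 18x² + 30x + 51.
Step 2: lead(−12x³ + 18x² + 30x + 51) ÷ lead(D) = −12x³ ÷ 2x³ = −6. Subtract (−6)·D = −12x³ + 18x² + 24x + 48. Remainder: 6x + 3.

Q = [-6, -6]; R = [6, 3]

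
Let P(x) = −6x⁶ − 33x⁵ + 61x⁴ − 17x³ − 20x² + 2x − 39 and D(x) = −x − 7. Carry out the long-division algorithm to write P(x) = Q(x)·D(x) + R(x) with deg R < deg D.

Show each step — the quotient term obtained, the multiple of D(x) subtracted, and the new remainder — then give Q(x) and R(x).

Q(x) = 6x⁵ − 9x⁴ + 2x³ + 3x² − x + 5; R(x) = −4

Step 1: lead(−6x⁶ − 33x⁵ + 61x⁴ − 17x³ − 20x² + 2x − 39) ÷ lead(D) = −6x⁶ ÷ −x = 6x⁵. Subtract (6x⁵)·D = −6x⁶ − 42x⁵. Remainder: 9x⁵ + 61x⁴ − 17x³ − 20x² + 2x − 39.
Step 2: lead(9x⁵ + 61x⁴ − 17x³ − 20x² + 2x − 39) ÷ lead(D) = 9x⁵ ÷ −x = −9x⁴. Subtract (−9x⁴)·D = 9x⁵ + 63x⁴. Remainder: −2x⁴ − 17x³ − 20x² + 2x − 39.
Step 3: lead(−2x⁴ − 17x³ − 20x² + 2x − 39) ÷ lead(D) = −2x⁴ ÷ −x = 2x³. Subtract (2x³)·D = −2x⁴ − 14x³. Remainder: −3x³ − 20x² + 2x − 39.
Step 4: lead(−3x³ − 20x² + 2x − 39) ÷ lead(D) = −3x³ ÷ −x = 3x². Subtract (3x²)·D = −3x³ − 21x². Remainder: x² + 2x − 39.
Step 5: lead(x² + 2x − 39) ÷ lead(D) = x² ÷ −x = −x. Subtract (−x)·D = x² + 7x. Remainder: −5x − 39.
Step 6: lead(−5x − 39) ÷ lead(D) = −5x ÷ −x = 5. Subtract (5)·D = −5x − 35. Remainder: −4.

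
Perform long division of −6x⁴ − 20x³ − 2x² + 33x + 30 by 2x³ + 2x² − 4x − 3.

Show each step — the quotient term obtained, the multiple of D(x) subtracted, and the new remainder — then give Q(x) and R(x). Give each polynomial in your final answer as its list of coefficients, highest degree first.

Step 1: lead(−6x⁴ − 20x³ − 2x² + 33x + 30) ÷ lead(D) = −6x⁴ ÷ 2x³ = −3x. Subtract (−3x)·D = −6x⁴ − 6x³ + 12x² + 9x. Remainder: −14x³ − 14x² + 24x + 30.
Step 2: lead(−14x³ − 14x² + 24x + 30) ÷ lead(D) = −14x³ ÷ 2x³ = −7. Subtract (−7)·D = −14x³ − 14x² + 28x + 21. Remainder: −4x + 9.

Q = [-3, -7]; R = [-4, 9]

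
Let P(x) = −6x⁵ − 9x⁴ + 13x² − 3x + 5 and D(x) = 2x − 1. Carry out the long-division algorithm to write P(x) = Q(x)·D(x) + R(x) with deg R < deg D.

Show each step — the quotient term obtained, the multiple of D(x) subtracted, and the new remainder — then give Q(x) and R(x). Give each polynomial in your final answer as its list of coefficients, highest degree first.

Step 1: lead(−6x⁵ − 9x⁴ + 13x² − 3x + 5) ÷ lead(D) = −6x⁵ ÷ 2x = −3x⁴. Subtract (−3x⁴)·D = −6x⁵ + 3x⁴. Remainder: −12x⁴ + 13x² − 3x + 5.
Step 2: lead(−12x⁴ + 13x² − 3x + 5) ÷ lead(D) = −12x⁴ ÷ 2x = −6x³. Subtract (−6x³)·D = −12x⁴ + 6x³. Remainder: −6x³ + 13x² − 3x + 5.
Step 3: lead(−6x³ + 13x² − 3x + 5) ÷ lead(D) = −6x³ ÷ 2x = −3x². Subtract (−3x²)·D = −6x³ + 3x². Remainder: 10x² − 3x + 5.
Step 4: lead(10x² − 3x + 5) ÷ lead(D) = 10x² ÷ 2x = 5x. Subtract (5x)·D = 10x² − 5x. Remainder: 2x + 5.
Step 5: lead(2x + 5) ÷ lead(D) = 2x ÷ 2x = 1. Subtract (1)·D = 2x − 1. Remainder: 6.

Q = [-3, -6, -3, 5, 1]; R = [6]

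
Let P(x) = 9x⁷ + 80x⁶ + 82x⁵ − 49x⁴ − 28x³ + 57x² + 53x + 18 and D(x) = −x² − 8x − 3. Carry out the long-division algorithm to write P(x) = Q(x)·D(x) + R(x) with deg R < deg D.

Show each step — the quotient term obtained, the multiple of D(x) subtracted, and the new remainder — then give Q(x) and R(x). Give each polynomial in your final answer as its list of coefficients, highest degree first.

Step 1: lead(9x⁷ + 80x⁶ + 82x⁵ − 49x⁴ − 28x³ + 57x² + 53x + 18) ÷ lead(D) = 9x⁷ ÷ −x² = −9x⁵. Subtract (−9x⁵)·D = 9x⁷ + 72x⁶ + 27x⁵. Remainder: 8x⁶ + 55x⁵ − 49x⁴ − 28x³ + 57x² + 53x + 18.
Step 2: lead(8x⁶ + 55x⁵ − 49x⁴ − 28x³ + 57x² + 53x + 18) ÷ lead(D) = 8x⁶ ÷ −x² = −8x⁴. Subtract (−8x⁴)·D = 8x⁶ + 64x⁵ + 24x⁴. Remainder: −9x⁵ − 73x⁴ − 28x³ + 57x² + 53x + 18.
Step 3: lead(−9x⁵ − 73x⁴ − 28x³ + 57x² + 53x + 18) ÷ lead(D) = −9x⁵ ÷ −x² = 9x³. Subtract (9x³)·D = −9x⁵ − 72x⁴ − 27x³. Remainder: −x⁴ − x³ + 57x² + 53x + 18.
Step 4: lead(−x⁴ − x³ + 57x² + 53x + 18) ÷ lead(D) = −x⁴ ÷ −x² = x². Subtract (x²)·D = −x⁴ − 8x³ − 3x². Remainder: 7x³ + 60x² + 53x + 18.
Step 5: lead(7x³ + 60x² + 53x + 18) ÷ lead(D) = 7x³ ÷ −x² = −7x. Subtract (−7x)·D = 7x³ + 56x² + 21x. Remainder: 4x² + 32x + 18.
Step 6: lead(4x² + 32x + 18) ÷ lead(D) = 4x² ÷ −x² = −4. Subtract (−4)·D = 4x² + 32x + 12. Remainder: 6.

Q = [-9, -8, 9, 1, -7, -4]; R = [6]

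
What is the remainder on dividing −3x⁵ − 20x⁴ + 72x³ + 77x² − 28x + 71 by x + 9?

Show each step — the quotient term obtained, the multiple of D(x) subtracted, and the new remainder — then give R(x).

R(x) = −1

Step 1: lead(−3x⁵ − 20x⁴ + 72x³ + 77x² − 28x + 71) ÷ lead(D) = −3x⁵ ÷ x = −3x⁴. Subtract (−3x⁴)·D = −3x⁵ − 27x⁴. Remainder: 7x⁴ + 72x³ + 77x² − 28x + 71.
Step 2: lead(7x⁴ + 72x³ + 77x² − 28x + 71) ÷ lead(D) = 7x⁴ ÷ x = 7x³. Subtract (7x³)·D = 7x⁴ + 63x³. Remainder: 9x³ + 77x² − 28x + 71.
Step 3: lead(9x³ + 77x² − 28x + 71) ÷ lead(D) = 9x³ ÷ x = 9x². Subtract (9x²)·D = 9x³ + 81x². Remainder: −4x² − 28x + 71.
Step 4: lead(−4x² − 28x + 71) ÷ lead(D) = −4x² ÷ x = −4x. Subtract (−4x)·D = −4x² − 36x. Remainder: 8x + 71.
Step 5: lead(8x + 71) ÷ lead(D) = 8x ÷ x = 8. Subtract (8)·D = 8x + 72. Remainder: −1.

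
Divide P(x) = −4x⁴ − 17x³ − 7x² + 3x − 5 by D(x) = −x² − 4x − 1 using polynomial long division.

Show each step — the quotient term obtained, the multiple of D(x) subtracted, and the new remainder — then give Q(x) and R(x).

Q(x) = 4x² + x − 1; R(x) = −6

Step 1: lead(−4x⁴ − 17x³ − 7x² + 3x − 5) ÷ lead(D) = −4x⁴ ÷ −x² = 4x². Subtract (4x²)·D = −4x⁴ − 16x³ − 4x². Remainder: −x³ − 3x² + 3x − 5.
Step 2: lead(−x³ − 3x² + 3x − 5) ÷ lead(D) = −x³ ÷ −x² = x. Subtract (x)·D = −x³ − 4x² − x. Remainder: x² + 4x − 5.
Step 3: lead(x² + 4x − 5) ÷ lead(D) = x² ÷ −x² = −1. Subtract (−1)·D = x² + 4x + 1. Remainder: −6.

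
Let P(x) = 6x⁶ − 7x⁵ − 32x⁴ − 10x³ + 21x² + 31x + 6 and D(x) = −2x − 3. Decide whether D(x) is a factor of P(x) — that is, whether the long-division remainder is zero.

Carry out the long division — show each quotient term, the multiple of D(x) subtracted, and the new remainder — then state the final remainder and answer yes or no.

R(x) = 0, so D(x) is a factor of P(x). yes

Step 1: lead(6x⁶ − 7x⁵ − 32x⁴ − 10x³ + 21x² + 31x + 6) ÷ lead(D) = 6x⁶ ÷ −2x = −3x⁵. Subtract (−3x⁵)·D = 6x⁶ + 9x⁵. Remainder: −16x⁵ − 32x⁴ − 10x³ + 21x² + 31x + 6.
Step 2: lead(−16x⁵ − 32x⁴ − 10x³ + 21x² + 31x + 6) ÷ lead(D) = −16x⁵ ÷ −2x = 8x⁴. Subtract (8x⁴)·D = −16x⁵ − 24x⁴. Remainder: −8x⁴ − 10x³ + 21x² + 31x + 6.
Step 3: lead(−8x⁴ − 10x³ + 21x² + 31x + 6) ÷ lead(D) = −8x⁴ ÷ −2x = 4x³. Subtract (4x³)·D = −8x⁴ − 12x³. Remainder: 2x³ + 21x² + 31x + 6.
Step 4: lead(2x³ + 21x² + 31x + 6) ÷ lead(D) = 2x³ ÷ −2x = −x². Subtract (−x²)·D = 2x³ + 3x². Remainder: 18x² + 31x + 6.
Step 5: lead(18x² + 31x + 6) ÷ lead(D) = 18x² ÷ −2x = −9x. Subtract (−9x)·D = 18x² + 27x. Remainder: 4x + 6.
Step 6: lead(4x + 6) ÷ lead(D) = 4x ÷ −2x = −2. Subtract (−2)·D = 4x + 6. Remainder: 0.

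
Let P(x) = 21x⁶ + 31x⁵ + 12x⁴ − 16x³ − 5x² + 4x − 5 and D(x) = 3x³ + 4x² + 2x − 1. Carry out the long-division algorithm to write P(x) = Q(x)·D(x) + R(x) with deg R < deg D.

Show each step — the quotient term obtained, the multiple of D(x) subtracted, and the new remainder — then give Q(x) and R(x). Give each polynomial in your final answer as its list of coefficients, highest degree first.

Step 1: lead(21x⁶ + 31x⁵ + 12x⁴ − 16x³ − 5x² + 4x − 5) ÷ lead(D) = 21x⁶ ÷ 3x³ = 7x³. Subtract (7x³)·D = 21x⁶ + 28x⁵ + 14x⁴ − 7x³. Remainder: 3x⁵ − 2x⁴ − 9x³ − 5x² + 4x − 5.
Step 2: lead(3x⁵ − 2x⁴ − 9x³ − 5x² + 4x − 5) ÷ lead(D) = 3x⁵ ÷ 3x³ = x². Subtract (x²)·D = 3x⁵ + 4x⁴ + 2x³ − x². Remainder: −6x⁴ − 11x³ − 4x² + 4x − 5.
Step 3: lead(−6x⁴ − 11x³ − 4x² + 4x − 5) ÷ lead(D) = −6x⁴ ÷ 3x³ = −2x. Subtract (−2x)·D = −6x⁴ − 8x³ − 4x² + 2x. Remainder: −3x³ + 2x − 5.
Step 4: lead(−3x³ + 2x − 5) ÷ lead(D) = −3x³ ÷ 3x³ = −1. Subtract (−1)·D = −3x³ − 4x² − 2x + 1. Remainder: 4x² + 4x − 6.

Q = [7, 1, -2, -1]; R = [4, 4, -6]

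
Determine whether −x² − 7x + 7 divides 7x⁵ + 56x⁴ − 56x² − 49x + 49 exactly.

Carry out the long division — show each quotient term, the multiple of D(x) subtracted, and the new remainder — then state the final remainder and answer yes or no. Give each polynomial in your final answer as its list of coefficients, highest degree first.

Step 1: lead(7x⁵ + 56x⁴ − 56x² − 49x + 49) ÷ lead(D) = 7x⁵ ÷ −x² = −7x³. Subtract (−7x³)·D = 7x⁵ + 49x⁴ − 49x³. Remainder: 7x⁴ + 49x³ − 56x² − 49x + 49.
Step 2: lead(7x⁴ + 49x³ − 56x² − 49x + 49) ÷ lead(D) = 7x⁴ ÷ −x² = −7x². Subtract (−7x²)·D = 7x⁴ + 49x³ − 49x². Remainder: −7x² − 49x + 49.
Step 3: lead(−7x² − 49x + 49) ÷ lead(D) = −7x² ÷ −x² = 7. Subtract (7)·D = −7x² − 49x + 49. Remainder: 0.

R = [0], so D(x) is a factor of P(x). yes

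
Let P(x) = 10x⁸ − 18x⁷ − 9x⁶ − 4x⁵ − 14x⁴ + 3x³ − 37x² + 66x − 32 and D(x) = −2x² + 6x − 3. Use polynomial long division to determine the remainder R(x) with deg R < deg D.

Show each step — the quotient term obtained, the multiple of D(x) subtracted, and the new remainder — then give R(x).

R(x) = −8

Step 1: lead(10x⁸ − 18x⁷ − 9x⁶ − 4x⁵ − 14x⁴ + 3x³ − 37x² + 66x − 32) ÷ lead(D) = 10x⁸ ÷ −2x² = −5x⁶. Subtract (−5x⁶)·D = 10x⁸ − 30x⁷ + 15x⁶. Remainder: 12x⁷ − 24x⁶ − 4x⁵ − 14x⁴ + 3x³ − 37x² + 66x − 32.
Step 2: lead(12x⁷ − 24x⁶ − 4x⁵ − 14x⁴ + 3x³ − 37x² + 66x − 32) ÷ lead(D) = 12x⁷ ÷ −2x² = −6x⁵. Subtract (−6x⁵)·D = 12x⁷ − 36x⁶ + 18x⁵. Remainder: 12x⁶ − 22x⁵ − 14x⁴ + 3x³ − 37x² + 66x − 32.
Step 3: lead(12x⁶ − 22x⁵ − 14x⁴ + 3x³ − 37x² + 66x − 32) ÷ lead(D) = 12x⁶ ÷ −2x² = −6x⁴. Subtract (−6x⁴)·D = 12x⁶ − 36x⁵ + 18x⁴. Remainder: 14x⁵ − 32x⁴ + 3x³ − 37x² + 66x − 32.
Step 4: lead(14x⁵ − 32x⁴ + 3x³ − 37x² + 66x − 32) ÷ lead(D) = 14x⁵ ÷ −2x² = −7x³. Subtract (−7x³)·D = 14x⁵ − 42x⁴ + 21x³. Remainder: 10x⁴ − 18x³ − 37x² + 66x − 32.
Step 5: lead(10x⁴ − 18x³ − 37x² + 66x − 32) ÷ lead(D) = 10x⁴ ÷ −2x² = −5x². Subtract (−5x²)·D = 10x⁴ − 30x³ + 15x². Remainder: 12x³ − 52x² + 66x − 32.
Step 6: lead(12x³ − 52x² + 66x − 32) ÷ lead(D) = 12x³ ÷ −2x² = −6x. Subtract (−6x)·D = 12x³ − 36x² + 18x. Remainder: −16x² + 48x − 32.
Step 7: lead(−16x² + 48x − 32) ÷ lead(D) = −16x² ÷ −2x² = 8. Subtract (8)·D = −16x² + 48x − 24. Remainder: −8.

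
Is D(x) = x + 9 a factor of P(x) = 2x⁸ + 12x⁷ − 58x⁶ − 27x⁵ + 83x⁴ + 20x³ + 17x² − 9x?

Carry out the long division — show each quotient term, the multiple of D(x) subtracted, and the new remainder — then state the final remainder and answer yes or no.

Step 1: lead(2x⁸ + 12x⁷ − 58x⁶ − 27x⁵ + 83x⁴ + 20x³ + 17x² − 9x) ÷ lead(D) = 2x⁸ ÷ x = 2x⁷. Subtract (2x⁷)·D = 2x⁸ + 18x⁷. Remainder: −6x⁷ − 58x⁶ − 27x⁵ + 83x⁴ + 20x³ + 17x² − 9x.
Step 2: lead(−6x⁷ − 58x⁶ − 27x⁵ + 83x⁴ + 20x³ + 17x² − 9x) ÷ lead(D) = −6x⁷ ÷ x = −6x⁶. Subtract (−6x⁶)·D = −6x⁷ − 54x⁶. Remainder: −4x⁶ − 27x⁵ + 83x⁴ + 20x³ + 17x² − 9x.
Step 3: lead(−4x⁶ − 27x⁵ + 83x⁴ + 20x³ + 17x² − 9x) ÷ lead(D) = −4x⁶ ÷ x = −4x⁵. Subtract (−4x⁵)·D = −4x⁶ − 36x⁵. Remainder: 9x⁵ + 83x⁴ + 20x³ + 17x² − 9x.
Step 4: lead(9x⁵ + 83x⁴ + 20x³ + 17x² − 9x) ÷ lead(D) = 9x⁵ ÷ x = 9x⁴. Subtract (9x⁴)·D = 9x⁵ + 81x⁴. Remainder: 2x⁴ + 20x³ + 17x² − 9x.
Step 5: lead(2x⁴ + 20x³ + 17x² − 9x) ÷ lead(D) = 2x⁴ ÷ x = 2x³. Subtract (2x³)·D = 2x⁴ + 18x³. Remainder: 2x³ + 17x² − 9x.
Step 6: lead(2x³ + 17x² − 9x) ÷ lead(D) = 2x³ ÷ x = 2x². Subtract (2x²)·D = 2x³ + 18x². Remainder: −x² − 9x.
Step 7: lead(−x² − 9x) ÷ lead(D) = −x² ÷ x = −x. Subtract (−x)·D = −x² − 9x. Remainder: 0.

R(x) = 0, so D(x) is a factor of P(x). yes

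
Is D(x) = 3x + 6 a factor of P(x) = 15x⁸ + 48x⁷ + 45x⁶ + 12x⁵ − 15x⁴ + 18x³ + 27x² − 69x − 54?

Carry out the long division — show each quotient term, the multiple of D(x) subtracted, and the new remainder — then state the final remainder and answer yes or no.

R(x) = 0, so D(x) is a factor of P(x). yes

Step 1: lead(15x⁸ + 48x⁷ + 45x⁶ + 12x⁵ − 15x⁴ + 18x³ + 27x² − 69x − 54) ÷ lead(D) = 15x⁸ ÷ 3x = 5x⁷. Subtract (5x⁷)·D = 15x⁸ + 30x⁷. Remainder: 18x⁷ + 45x⁶ + 12x⁵ − 15x⁴ + 18x³ + 27x² − 69x − 54.
Step 2: lead(18x⁷ + 45x⁶ + 12x⁵ − 15x⁴ + 18x³ + 27x² − 69x − 54) ÷ lead(D) = 18x⁷ ÷ 3x = 6x⁶. Subtract (6x⁶)·D = 18x⁷ + 36x⁶. Remainder: 9x⁶ + 12x⁵ − 15x⁴ + 18x³ + 27x² − 69x − 54.
Step 3: lead(9x⁶ + 12x⁵ − 15x⁴ + 18x³ + 27x² − 69x − 54) ÷ lead(D) = 9x⁶ ÷ 3x = 3x⁵. Subtract (3x⁵)·D = 9x⁶ + 18x⁵. Remainder: −6x⁵ − 15x⁴ + 18x³ + 27x² − 69x − 54.
Step 4: lead(−6x⁵ − 15x⁴ + 18x³ + 27x² − 69x − 54) ÷ lead(D) = −6x⁵ ÷ 3x = −2x⁴. Subtract (−2x⁴)·D = −6x⁵ − 12x⁴. Remainder: −3x⁴ + 18x³ + 27x² − 69x − 54.
Step 5: lead(−3x⁴ + 18x³ + 27x² − 69x − 54) ÷ lead(D) = −3x⁴ ÷ 3x = −x³. Subtract (−x³)·D = −3x⁴ − 6x³. Remainder: 24x³ + 27x² − 69x − 54.
Step 6: lead(24x³ + 27x² − 69x − 54) ÷ lead(D) = 24x³ ÷ 3x = 8x². Subtract (8x²)·D = 24x³ + 48x². Remainder: −21x² − 69x − 54.
Step 7: lead(−21x² − 69x − 54) ÷ lead(D) = −21x² ÷ 3x = −7x. Subtract (−7x)·D = −21x² − 42x. Remainder: −27x − 54.
Step 8: lead(−27x − 54) ÷ lead(D) = −27x ÷ 3x = −9. Subtract (−9)·D = −27x − 54. Remainder: 0.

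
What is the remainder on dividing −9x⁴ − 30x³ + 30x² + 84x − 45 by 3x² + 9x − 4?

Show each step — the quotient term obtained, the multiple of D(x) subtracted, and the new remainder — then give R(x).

R(x) = −x − 9

Step 1: lead(−9x⁴ − 30x³ + 30x² + 84x − 45) ÷ lead(D) = −9x⁴ ÷ 3x² = −3x². Subtract (−3x²)·D = −9x⁴ − 27x³ + 12x². Remainder: −3x³ + 18x² + 84x − 45.
Step 2: lead(−3x³ + 18x² + 84x − 45) ÷ lead(D) = −3x³ ÷ 3x² = −x. Subtract (−x)·D = −3x³ − 9x² + 4x. Remainder: 27x² + 80x − 45.
Step 3: lead(27x² + 80x − 45) ÷ lead(D) = 27x² ÷ 3x² = 9. Subtract (9)·D = 27x² + 81x − 36. Remainder: −x − 9.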